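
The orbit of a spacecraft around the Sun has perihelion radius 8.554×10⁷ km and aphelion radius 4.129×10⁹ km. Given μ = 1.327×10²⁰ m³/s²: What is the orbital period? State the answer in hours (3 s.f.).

T ≈ 463000 hours

Semi-major axis a = (r_p + r_a)/2 = (8.5540×10⁷ + 4.1290×10⁹)/2 = 2.1073×10⁹ km = 2.107×10¹² m.
By Kepler's third law T = 2π√(a³/μ) = 2π × 2.655×10⁸ = 1.668×10⁹ s.
= 4.635×10⁵ hours.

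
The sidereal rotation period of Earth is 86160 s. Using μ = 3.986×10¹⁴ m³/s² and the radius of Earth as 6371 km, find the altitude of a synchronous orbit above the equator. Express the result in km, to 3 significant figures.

A synchronous orbit has period T, so by Kepler's third law a = (μT²/4π²)^(1/3).
μT²/4π² = 3.986×10¹⁴ × (8.616×10⁴)² / 39.48 = 7.495×10²² m³.
a = 4.216×10⁷ m = 42163 km.
Altitude h = a − R = 42163 − 6371 = 35792 km.

h_sync ≈ 35800 km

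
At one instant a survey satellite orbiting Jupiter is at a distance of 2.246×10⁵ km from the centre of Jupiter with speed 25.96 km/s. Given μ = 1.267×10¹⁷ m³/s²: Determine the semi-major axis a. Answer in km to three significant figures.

a ≈ 2.79×10⁵ km

r = 2.246×10⁸ m.
Vis-viva rearranged: 1/a = 2/r − v²/μ = 8.905×10⁻⁹ − 5.319×10⁻⁹ = 3.586×10⁻⁹ m⁻¹.
a = 2.789×10⁸ m = 2.7889×10⁵ km.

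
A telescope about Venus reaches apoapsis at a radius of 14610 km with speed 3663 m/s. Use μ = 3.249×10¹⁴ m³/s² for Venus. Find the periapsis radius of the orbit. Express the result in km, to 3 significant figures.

periapsis radius ≈ 6310 km

r_a = 1.461×10⁷ m.
Specific energy ε = v²/2 − μ/r = -1.553×10⁷ J/kg, so a = −μ/(2ε) = 1.046×10⁷ m.
The apsides satisfy r_p + r_a = 2a, so the periapsis radius is 2a − r_a = 6.312×10⁶ m = 6311.6 km.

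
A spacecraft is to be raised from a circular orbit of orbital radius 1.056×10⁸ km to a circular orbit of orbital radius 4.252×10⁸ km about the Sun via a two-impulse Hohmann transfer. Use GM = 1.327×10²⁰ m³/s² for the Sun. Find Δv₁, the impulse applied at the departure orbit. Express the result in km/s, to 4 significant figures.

Δv ≈ 9.420 km/s

r₁ = 1.056×10⁸ km = 1.056×10¹¹ m.
r₂ = 4.252×10⁸ km = 4.252×10¹¹ m.
Transfer ellipse a_t = (r₁ + r₂)/2 = 2.654×10¹¹ m.
At r₁: circular v_c1 = √(μ/r₁) = 35450 m/s; transfer-perihelion v_p = √[μ(2/r₁ − 1/a_t)] = 44870 m/s.
Δv₁ = v_p − v_c1 = 9420 m/s.
= 9.420 km/s.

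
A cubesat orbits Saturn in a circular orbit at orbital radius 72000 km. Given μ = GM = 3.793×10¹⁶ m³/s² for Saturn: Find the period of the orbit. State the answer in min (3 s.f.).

r = 72000 km = 7.200×10⁷ m.
Kepler's third law: T = 2π√(r³/μ) = 2π√((7.200×10⁷)³ / 3.793×10¹⁶).
r³/μ = 9.840×10⁶ s², so T = 2π × 3.137×10³ = 1.971×10⁴ s.
Converting: 1.971×10⁴ s ÷ 60.00 = 328.5 min.

T ≈ 329 min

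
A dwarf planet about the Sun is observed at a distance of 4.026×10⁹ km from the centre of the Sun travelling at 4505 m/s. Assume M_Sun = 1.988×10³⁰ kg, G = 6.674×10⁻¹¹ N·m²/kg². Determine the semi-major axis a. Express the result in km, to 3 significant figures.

μ = GM = 6.674×10⁻¹¹ × 1.988×10³⁰ = 1.327×10²⁰ m³/s².
r = 4.026×10¹² m.
Vis-viva rearranged: 1/a = 2/r − v²/μ = 4.968×10⁻¹³ − 1.530×10⁻¹³ = 3.438×10⁻¹³ m⁻¹.
a = 2.909×10¹² m = 2.9086×10⁹ km.

a ≈ 2.91×10⁹ km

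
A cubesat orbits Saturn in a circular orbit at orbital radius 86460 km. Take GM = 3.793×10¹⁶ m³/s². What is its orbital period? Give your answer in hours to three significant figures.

T ≈ 7.20 hours

r = 86460 km = 8.646×10⁷ m.
Kepler's third law: T = 2π√(r³/μ) = 2π√((8.646×10⁷)³ / 3.793×10¹⁶).
r³/μ = 1.704×10⁷ s², so T = 2π × 4.128×10³ = 2.594×10⁴ s.
Converting: 2.594×10⁴ s ÷ 3600 = 7.205 hours.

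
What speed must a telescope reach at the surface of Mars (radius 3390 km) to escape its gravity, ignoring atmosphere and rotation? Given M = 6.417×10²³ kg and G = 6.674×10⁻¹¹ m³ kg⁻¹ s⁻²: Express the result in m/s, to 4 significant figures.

μ = GM = 6.674×10⁻¹¹ × 6.417×10²³ = 4.283×10¹³ m³/s².
r = R = 3.390×10⁶ m.
Escape speed v_esc = √(2μ/r) = √(2 × 4.283×10¹³ / 3.390×10⁶) = √(2.527×10⁷) = 5027 m/s.

v_esc ≈ 5027 m/s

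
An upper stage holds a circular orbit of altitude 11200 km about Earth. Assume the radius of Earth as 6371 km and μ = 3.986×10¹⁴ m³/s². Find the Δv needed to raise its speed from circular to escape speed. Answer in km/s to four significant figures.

r = 6371 + 11200 = 17571 km = 1.7571×10⁷ m.
Circular speed v_c = √(μ/r) = 4763 m/s.
Escape speed v_esc = √(2μ/r) = √2 × v_c = 6736 m/s.
Δv = v_esc − v_c = 1973 m/s = 1.973 km/s.

Δv ≈ 1.973 km/s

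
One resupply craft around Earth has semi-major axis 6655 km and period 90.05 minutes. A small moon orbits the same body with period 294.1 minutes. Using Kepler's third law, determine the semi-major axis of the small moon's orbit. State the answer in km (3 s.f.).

a₂ ≈ 14600 km

Kepler's third law: a³ ∝ T², so a₂ = a₁ (T₂/T₁)^(2/3).
T₂/T₁ = 3.266, (T₂/T₁)^(2/3) = 2.201.
a₂ = 6655 × 2.201 = 14650 km.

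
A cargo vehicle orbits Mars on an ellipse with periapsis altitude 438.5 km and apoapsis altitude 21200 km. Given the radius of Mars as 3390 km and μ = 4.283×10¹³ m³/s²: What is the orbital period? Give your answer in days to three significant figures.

r_p = 3390 + 438.5 = 3828.5 km = 3.8285×10⁶ m.
r_a = 3390 + 21200 = 24590 km = 2.4590×10⁷ m.
Semi-major axis a = (r_p + r_a)/2 = (3828.5 + 24590)/2 = 14209 km = 1.421×10⁷ m.
By Kepler's third law T = 2π√(a³/μ) = 2π × 8.184×10³ = 5.142×10⁴ s.
= 0.5952 days.

T ≈ 0.595 days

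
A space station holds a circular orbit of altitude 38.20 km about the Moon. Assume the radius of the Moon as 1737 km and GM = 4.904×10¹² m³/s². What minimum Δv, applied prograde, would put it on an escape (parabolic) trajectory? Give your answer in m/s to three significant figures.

Δv ≈ 688 m/s

r = 1737 + 38.20 = 1775.2 km = 1.7752×10⁶ m.
Circular speed v_c = √(μ/r) = 1662 m/s.
Escape speed v_esc = √(2μ/r) = √2 × v_c = 2351 m/s.
Δv = v_esc − v_c = 688.5 m/s.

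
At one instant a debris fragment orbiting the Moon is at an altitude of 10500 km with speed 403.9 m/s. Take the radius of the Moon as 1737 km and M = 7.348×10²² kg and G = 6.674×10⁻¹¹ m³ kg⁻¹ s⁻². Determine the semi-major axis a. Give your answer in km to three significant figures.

a ≈ 7680 km

μ = GM = 6.674×10⁻¹¹ × 7.348×10²² = 4.904×10¹² m³/s².
r = 1737 + 10500 = 12237 km = 1.224×10⁷ m.
Specific orbital energy ε = v²/2 − μ/r = (403.9)²/2 − 4.904×10¹²/1.224×10⁷ = -3.192×10⁵ J/kg.
Since ε = −μ/(2a), a = −μ/(2ε) = 7.682×10⁶ m = 7682.1 km.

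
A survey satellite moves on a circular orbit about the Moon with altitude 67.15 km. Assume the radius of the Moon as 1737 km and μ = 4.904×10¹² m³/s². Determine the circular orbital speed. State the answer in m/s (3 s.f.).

v ≈ 1650 m/s

r = 1737 + 67.15 = 1804.2 km = 1.8042×10⁶ m.
For a circular orbit v = √(μ/r) = √(4.904×10¹² / 1.804×10⁶) = √(2.718×10⁶) = 1649 m/s.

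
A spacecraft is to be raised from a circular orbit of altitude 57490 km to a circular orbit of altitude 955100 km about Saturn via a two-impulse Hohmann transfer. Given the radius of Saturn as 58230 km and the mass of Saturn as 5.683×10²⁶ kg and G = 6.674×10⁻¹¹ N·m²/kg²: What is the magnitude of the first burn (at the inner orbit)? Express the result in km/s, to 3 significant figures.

Δv ≈ 6.15 km/s

μ = GM = 6.674×10⁻¹¹ × 5.683×10²⁶ = 3.793×10¹⁶ m³/s².
r₁ = 58230 + 57490 = 115720 km = 1.1572×10⁸ m.
r₂ = 58230 + 955100 = 1013300 km = 1.0133×10⁹ m.
Transfer ellipse a_t = (r₁ + r₂)/2 = 5.645×10⁸ m.
At r₁: circular v_c1 = √(μ/r₁) = 18100 m/s; transfer-perikrone v_p = √[μ(2/r₁ − 1/a_t)] = 24260 m/s.
Δv₁ = v_p − v_c1 = 6151 m/s.
= 6.151 km/s.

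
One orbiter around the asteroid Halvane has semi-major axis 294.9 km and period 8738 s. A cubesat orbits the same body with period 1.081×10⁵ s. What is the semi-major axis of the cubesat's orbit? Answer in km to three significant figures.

Kepler's third law: a³ ∝ T², so a₂ = a₁ (T₂/T₁)^(2/3).
T₂/T₁ = 12.37, (T₂/T₁)^(2/3) = 5.349.
a₂ = 294.9 × 5.349 = 1577 km.

a₂ ≈ 1580 km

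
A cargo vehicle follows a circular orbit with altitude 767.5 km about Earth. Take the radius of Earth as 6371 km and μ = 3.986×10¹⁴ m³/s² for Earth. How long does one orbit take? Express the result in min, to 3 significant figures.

T ≈ 100 min

r = 6371 + 767.5 = 7138.5 km = 7.1385×10⁶ m.
Kepler's third law: T = 2π√(r³/μ) = 2π√((7.138×10⁶)³ / 3.986×10¹⁴).
r³/μ = 9.126×10⁵ s², so T = 2π × 9.553×10² = 6.002×10³ s.
Converting: 6.002×10³ s ÷ 60.00 = 100.0 min.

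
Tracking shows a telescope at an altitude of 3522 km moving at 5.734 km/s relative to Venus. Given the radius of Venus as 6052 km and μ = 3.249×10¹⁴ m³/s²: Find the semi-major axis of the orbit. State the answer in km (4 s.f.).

a ≈ 9285 km

r = 6052 + 3522 = 9574.0 km = 9.574×10⁶ m.
Specific orbital energy ε = v²/2 − μ/r = (5734)²/2 − 3.249×10¹⁴/9.574×10⁶ = -1.750×10⁷ J/kg.
Since ε = −μ/(2a), a = −μ/(2ε) = 9.285×10⁶ m = 9284.8 km.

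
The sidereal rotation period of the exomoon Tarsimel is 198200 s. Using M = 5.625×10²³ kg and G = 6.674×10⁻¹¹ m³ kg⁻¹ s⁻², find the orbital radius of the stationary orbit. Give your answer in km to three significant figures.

r_sync ≈ 33400 km

μ = GM = 6.674×10⁻¹¹ × 5.625×10²³ = 3.754×10¹³ m³/s².
A synchronous orbit has period T, so by Kepler's third law a = (μT²/4π²)^(1/3).
μT²/4π² = 3.754×10¹³ × (1.982×10⁵)² / 39.48 = 3.736×10²² m³.
a = 3.343×10⁷ m = 33429 km.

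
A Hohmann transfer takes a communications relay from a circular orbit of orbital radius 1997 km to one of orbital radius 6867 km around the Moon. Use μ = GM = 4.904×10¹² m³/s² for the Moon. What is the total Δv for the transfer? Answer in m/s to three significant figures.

r₁ = 1997 km = 1.997×10⁶ m.
r₂ = 6867 km = 6.867×10⁶ m.
Transfer ellipse a_t = (r₁ + r₂)/2 = 4.432×10⁶ m.
At r₁: circular v_c1 = √(μ/r₁) = 1567 m/s; transfer-perilune v_p = √[μ(2/r₁ − 1/a_t)] = 1951 m/s.
Δv₁ = v_p − v_c1 = 383.5 m/s.
At r₂: circular v_c2 = √(μ/r₂) = 845.1 m/s; transfer-apolune v_a = √[μ(2/r₂ − 1/a_t)] = 567.3 m/s.
Δv₂ = v_c2 − v_a = 277.8 m/s.
Total Δv = Δv₁ + Δv₂ = 661.4 m/s.

Δv_total ≈ 661 m/s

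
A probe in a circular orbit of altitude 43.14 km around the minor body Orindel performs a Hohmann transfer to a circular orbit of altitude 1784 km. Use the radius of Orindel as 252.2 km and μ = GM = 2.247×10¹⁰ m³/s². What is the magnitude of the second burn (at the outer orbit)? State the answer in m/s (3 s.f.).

r₁ = 252.2 + 43.14 = 295.34 km = 2.9534×10⁵ m.
r₂ = 252.2 + 1784 = 2036.2 km = 2.0362×10⁶ m.
Transfer ellipse a_t = (r₁ + r₂)/2 = 1.166×10⁶ m.
At r₁: circular v_c1 = √(μ/r₁) = 275.8 m/s; transfer-periapsis v_p = √[μ(2/r₁ − 1/a_t)] = 364.5 m/s.
At r₂: circular v_c2 = √(μ/r₂) = 105.0 m/s; transfer-apoapsis v_a = √[μ(2/r₂ − 1/a_t)] = 52.87 m/s.
Δv₂ = v_c2 − v_a = 52.17 m/s.

Δv ≈ 52.2 m/s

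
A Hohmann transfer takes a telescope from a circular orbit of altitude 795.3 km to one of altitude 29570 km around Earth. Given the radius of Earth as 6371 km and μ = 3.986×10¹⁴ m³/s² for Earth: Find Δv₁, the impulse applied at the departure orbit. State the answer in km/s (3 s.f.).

Δv ≈ 2.17 km/s

r₁ = 6371 + 795.3 = 7166.3 km = 7.1663×10⁶ m.
r₂ = 6371 + 29570 = 35941 km = 3.5941×10⁷ m.
Transfer ellipse a_t = (r₁ + r₂)/2 = 2.155×10⁷ m.
At r₁: circular v_c1 = √(μ/r₁) = 7458 m/s; transfer-perigee v_p = √[μ(2/r₁ − 1/a_t)] = 9631 m/s.
Δv₁ = v_p − v_c1 = 2173 m/s.
= 2.173 km/s.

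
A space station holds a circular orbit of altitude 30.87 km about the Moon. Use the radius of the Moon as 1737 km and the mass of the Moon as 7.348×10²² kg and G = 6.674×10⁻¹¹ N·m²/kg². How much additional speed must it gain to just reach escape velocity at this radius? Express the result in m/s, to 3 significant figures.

μ = GM = 6.674×10⁻¹¹ × 7.348×10²² = 4.904×10¹² m³/s².
r = 1737 + 30.87 = 1767.9 km = 1.7679×10⁶ m.
Circular speed v_c = √(μ/r) = 1666 m/s.
Escape speed v_esc = √(2μ/r) = √2 × v_c = 2355 m/s.
Δv = v_esc − v_c = 689.9 m/s.

Δv ≈ 690 m/s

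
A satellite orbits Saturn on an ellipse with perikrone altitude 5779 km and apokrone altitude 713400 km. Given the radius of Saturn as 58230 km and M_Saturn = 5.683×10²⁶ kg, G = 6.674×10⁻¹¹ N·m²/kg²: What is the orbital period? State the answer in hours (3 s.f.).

μ = GM = 6.674×10⁻¹¹ × 5.683×10²⁶ = 3.793×10¹⁶ m³/s².
r_p = 58230 + 5779 = 64009 km = 6.4009×10⁷ m.
r_a = 58230 + 713400 = 771630 km = 7.7163×10⁸ m.
Semi-major axis a = (r_p + r_a)/2 = (64009 + 7.7163×10⁵)/2 = 4.1782×10⁵ km = 4.178×10⁸ m.
By Kepler's third law T = 2π√(a³/μ) = 2π × 4.385×10⁴ = 2.755×10⁵ s.
= 76.54 hours.

T ≈ 76.5 hours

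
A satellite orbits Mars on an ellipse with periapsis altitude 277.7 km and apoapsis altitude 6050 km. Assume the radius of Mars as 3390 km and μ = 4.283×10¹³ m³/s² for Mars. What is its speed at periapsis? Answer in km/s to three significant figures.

r_p = 3390 + 277.7 = 3667.7 km = 3.6677×10⁶ m.
r_a = 3390 + 6050 = 9440.0 km = 9.4400×10⁶ m.
Semi-major axis a = (r_p + r_a)/2 = 6553.9 km = 6.554×10⁶ m.
Vis-viva: v² = μ(2/r − 1/a) = 4.283×10¹³ × (5.453×10⁻⁷ − 1.526×10⁻⁷) = 1.682×10⁷ m²/s².
v = 4101 m/s = 4.101 km/s.

v ≈ 4.10 km/s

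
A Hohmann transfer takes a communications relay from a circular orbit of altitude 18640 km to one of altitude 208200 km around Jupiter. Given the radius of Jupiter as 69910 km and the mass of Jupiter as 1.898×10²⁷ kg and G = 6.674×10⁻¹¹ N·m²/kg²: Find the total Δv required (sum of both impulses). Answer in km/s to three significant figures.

μ = GM = 6.674×10⁻¹¹ × 1.898×10²⁷ = 1.267×10¹⁷ m³/s².
r₁ = 69910 + 18640 = 88550 km = 8.8550×10⁷ m.
r₂ = 69910 + 208200 = 278110 km = 2.7811×10⁸ m.
Transfer ellipse a_t = (r₁ + r₂)/2 = 1.833×10⁸ m.
At r₁: circular v_c1 = √(μ/r₁) = 37820 m/s; transfer-perijove v_p = √[μ(2/r₁ − 1/a_t)] = 46580 m/s.
Δv₁ = v_p − v_c1 = 8762 m/s.
At r₂: circular v_c2 = √(μ/r₂) = 21340 m/s; transfer-apojove v_a = √[μ(2/r₂ − 1/a_t)] = 14830 m/s.
Δv₂ = v_c2 − v_a = 6510 m/s.
Total Δv = Δv₁ + Δv₂ = 15270 m/s = 15.27 km/s.

Δv_total ≈ 15.3 km/s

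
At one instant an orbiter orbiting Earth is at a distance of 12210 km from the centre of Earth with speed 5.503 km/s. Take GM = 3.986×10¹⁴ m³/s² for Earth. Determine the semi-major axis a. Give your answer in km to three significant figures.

r = 1.221×10⁷ m.
Vis-viva rearranged: 1/a = 2/r − v²/μ = 1.638×10⁻⁷ − 7.597×10⁻⁸ = 8.783×10⁻⁸ m⁻¹.
a = 1.139×10⁷ m = 11386 km.

a ≈ 11400 km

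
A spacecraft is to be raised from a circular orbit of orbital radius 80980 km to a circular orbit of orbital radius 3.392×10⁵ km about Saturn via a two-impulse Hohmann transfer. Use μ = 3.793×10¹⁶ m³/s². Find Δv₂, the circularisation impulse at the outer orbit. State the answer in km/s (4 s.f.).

Δv ≈ 4.009 km/s

r₁ = 80980 km = 8.098×10⁷ m.
r₂ = 3.392×10⁵ km = 3.392×10⁸ m.
Transfer ellipse a_t = (r₁ + r₂)/2 = 2.101×10⁸ m.
At r₁: circular v_c1 = √(μ/r₁) = 21640 m/s; transfer-perikrone v_p = √[μ(2/r₁ − 1/a_t)] = 27500 m/s.
At r₂: circular v_c2 = √(μ/r₂) = 10570 m/s; transfer-apokrone v_a = √[μ(2/r₂ − 1/a_t)] = 6565 m/s.
Δv₂ = v_c2 − v_a = 4009 m/s.
= 4.009 km/s.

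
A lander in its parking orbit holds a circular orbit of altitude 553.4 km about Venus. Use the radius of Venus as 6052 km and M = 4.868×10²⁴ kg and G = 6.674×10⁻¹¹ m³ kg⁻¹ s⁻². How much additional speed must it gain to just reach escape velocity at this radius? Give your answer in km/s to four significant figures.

Δv ≈ 2.905 km/s

μ = GM = 6.674×10⁻¹¹ × 4.868×10²⁴ = 3.249×10¹⁴ m³/s².
r = 6052 + 553.4 = 6605.4 km = 6.6054×10⁶ m.
Circular speed v_c = √(μ/r) = 7013 m/s.
Escape speed v_esc = √(2μ/r) = √2 × v_c = 9918 m/s.
Δv = v_esc − v_c = 2905 m/s = 2.905 km/s.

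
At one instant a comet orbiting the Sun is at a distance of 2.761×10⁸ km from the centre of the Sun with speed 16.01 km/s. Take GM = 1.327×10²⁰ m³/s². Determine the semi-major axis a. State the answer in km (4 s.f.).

a ≈ 1.882×10⁸ km

r = 2.761×10¹¹ m.
Vis-viva rearranged: 1/a = 2/r − v²/μ = 7.244×10⁻¹² − 1.932×10⁻¹² = 5.312×10⁻¹² m⁻¹.
a = 1.882×10¹¹ m = 1.8825×10⁸ km.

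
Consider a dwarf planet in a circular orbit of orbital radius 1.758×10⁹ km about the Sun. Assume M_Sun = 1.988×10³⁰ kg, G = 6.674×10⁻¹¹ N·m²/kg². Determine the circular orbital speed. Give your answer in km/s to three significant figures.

μ = GM = 6.674×10⁻¹¹ × 1.988×10³⁰ = 1.327×10²⁰ m³/s².
r = 1.758×10⁹ km = 1.758×10¹² m.
For a circular orbit v = √(μ/r) = √(1.327×10²⁰ / 1.758×10¹²) = √(7.547×10⁷) = 8687 m/s.
That is 8.687 km/s.

v ≈ 8.69 km/s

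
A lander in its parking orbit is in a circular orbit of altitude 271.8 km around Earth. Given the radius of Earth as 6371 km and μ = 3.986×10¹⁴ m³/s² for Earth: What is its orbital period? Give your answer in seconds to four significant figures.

r = 6371 + 271.8 = 6642.8 km = 6.6428×10⁶ m.
Kepler's third law: T = 2π√(r³/μ) = 2π√((6.643×10⁶)³ / 3.986×10¹⁴).
r³/μ = 7.354×10⁵ s², so T = 2π × 8.575×10² = 5.388×10³ s.

T ≈ 5388 seconds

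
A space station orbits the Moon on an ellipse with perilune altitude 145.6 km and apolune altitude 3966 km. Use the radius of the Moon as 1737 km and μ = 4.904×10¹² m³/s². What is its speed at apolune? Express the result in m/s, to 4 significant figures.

v ≈ 653.3 m/s

r_p = 1737 + 145.6 = 1882.6 km = 1.8826×10⁶ m.
r_a = 1737 + 3966 = 5703.0 km = 5.7030×10⁶ m.
Semi-major axis a = (r_p + r_a)/2 = 3792.8 km = 3.793×10⁶ m.
Vis-viva: v² = μ(2/r − 1/a) = 4.904×10¹² × (3.507×10⁻⁷ − 2.637×10⁻⁷) = 4.268×10⁵ m²/s².
v = 653.3 m/s.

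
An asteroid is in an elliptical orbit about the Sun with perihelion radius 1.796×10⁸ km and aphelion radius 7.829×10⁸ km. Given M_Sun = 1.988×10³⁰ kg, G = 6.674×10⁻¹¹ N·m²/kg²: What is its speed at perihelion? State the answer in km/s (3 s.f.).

v ≈ 34.7 km/s

μ = GM = 6.674×10⁻¹¹ × 1.988×10³⁰ = 1.327×10²⁰ m³/s².
Semi-major axis a = (r_p + r_a)/2 = 4.8125×10⁸ km = 4.812×10¹¹ m.
Vis-viva: v² = μ(2/r − 1/a) = 1.327×10²⁰ × (1.114×10⁻¹¹ − 2.078×10⁻¹²) = 1.202×10⁹ m²/s².
v = 34670 m/s = 34.67 km/s.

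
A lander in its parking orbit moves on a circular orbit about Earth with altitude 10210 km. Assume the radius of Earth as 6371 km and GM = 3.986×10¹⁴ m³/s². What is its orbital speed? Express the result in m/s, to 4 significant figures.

v ≈ 4903 m/s

r = 6371 + 10210 = 16581 km = 1.6581×10⁷ m.
For a circular orbit v = √(μ/r) = √(3.986×10¹⁴ / 1.658×10⁷) = √(2.404×10⁷) = 4903 m/s.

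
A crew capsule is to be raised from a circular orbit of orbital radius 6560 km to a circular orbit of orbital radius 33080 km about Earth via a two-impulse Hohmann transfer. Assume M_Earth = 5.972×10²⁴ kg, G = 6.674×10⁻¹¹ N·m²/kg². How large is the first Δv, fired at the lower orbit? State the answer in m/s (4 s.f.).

Δv ≈ 2275 m/s

μ = GM = 6.674×10⁻¹¹ × 5.972×10²⁴ = 3.986×10¹⁴ m³/s².
r₁ = 6560 km = 6.560×10⁶ m.
r₂ = 33080 km = 3.308×10⁷ m.
Transfer ellipse a_t = (r₁ + r₂)/2 = 1.982×10⁷ m.
At r₁: circular v_c1 = √(μ/r₁) = 7795 m/s; transfer-perigee v_p = √[μ(2/r₁ − 1/a_t)] = 10070 m/s.
Δv₁ = v_p − v_c1 = 2275 m/s.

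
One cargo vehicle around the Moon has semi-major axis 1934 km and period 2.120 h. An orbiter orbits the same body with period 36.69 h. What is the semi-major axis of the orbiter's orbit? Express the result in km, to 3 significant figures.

a₂ ≈ 12900 km

Kepler's third law: a³ ∝ T², so a₂ = a₁ (T₂/T₁)^(2/3).
T₂/T₁ = 17.31, (T₂/T₁)^(2/3) = 6.691.
a₂ = 1934 × 6.691 = 12940 km.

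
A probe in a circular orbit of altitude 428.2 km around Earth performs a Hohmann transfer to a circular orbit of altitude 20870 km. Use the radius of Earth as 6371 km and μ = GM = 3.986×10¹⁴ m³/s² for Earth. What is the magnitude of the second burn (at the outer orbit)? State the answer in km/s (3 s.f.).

Δv ≈ 1.41 km/s

r₁ = 6371 + 428.2 = 6799.2 km = 6.7992×10⁶ m.
r₂ = 6371 + 20870 = 27241 km = 2.7241×10⁷ m.
Transfer ellipse a_t = (r₁ + r₂)/2 = 1.702×10⁷ m.
At r₁: circular v_c1 = √(μ/r₁) = 7657 m/s; transfer-perigee v_p = √[μ(2/r₁ − 1/a_t)] = 9687 m/s.
At r₂: circular v_c2 = √(μ/r₂) = 3825 m/s; transfer-apogee v_a = √[μ(2/r₂ − 1/a_t)] = 2418 m/s.
Δv₂ = v_c2 − v_a = 1408 m/s.
= 1.408 km/s.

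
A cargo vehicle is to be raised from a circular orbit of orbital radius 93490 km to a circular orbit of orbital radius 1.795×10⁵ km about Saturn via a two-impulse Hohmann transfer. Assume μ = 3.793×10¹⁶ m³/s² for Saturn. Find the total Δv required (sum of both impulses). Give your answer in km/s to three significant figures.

Δv_total ≈ 5.46 km/s

r₁ = 93490 km = 9.349×10⁷ m.
r₂ = 1.795×10⁵ km = 1.795×10⁸ m.
Transfer ellipse a_t = (r₁ + r₂)/2 = 1.365×10⁸ m.
At r₁: circular v_c1 = √(μ/r₁) = 20140 m/s; transfer-perikrone v_p = √[μ(2/r₁ − 1/a_t)] = 23100 m/s.
Δv₁ = v_p − v_c1 = 2956 m/s.
At r₂: circular v_c2 = √(μ/r₂) = 14540 m/s; transfer-apokrone v_a = √[μ(2/r₂ − 1/a_t)] = 12030 m/s.
Δv₂ = v_c2 − v_a = 2506 m/s.
Total Δv = Δv₁ + Δv₂ = 5462 m/s = 5.462 km/s.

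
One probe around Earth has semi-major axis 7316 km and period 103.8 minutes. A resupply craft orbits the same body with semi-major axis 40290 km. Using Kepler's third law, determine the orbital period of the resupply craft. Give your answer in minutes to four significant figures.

T₂ ≈ 1341 minutes

Kepler's third law: T² ∝ a³, so T₂ = T₁ (a₂/a₁)^(3/2).
a₂/a₁ = 5.507, (a₂/a₁)^(3/2) = 12.92.
T₂ = 103.8 × 12.92 = 1341 minutes.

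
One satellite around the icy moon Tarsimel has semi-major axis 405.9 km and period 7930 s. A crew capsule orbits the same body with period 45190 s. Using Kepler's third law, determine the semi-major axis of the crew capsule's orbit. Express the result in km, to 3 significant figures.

Kepler's third law: a³ ∝ T², so a₂ = a₁ (T₂/T₁)^(2/3).
T₂/T₁ = 5.699, (T₂/T₁)^(2/3) = 3.190.
a₂ = 405.9 × 3.190 = 1295 km.

a₂ ≈ 1290 km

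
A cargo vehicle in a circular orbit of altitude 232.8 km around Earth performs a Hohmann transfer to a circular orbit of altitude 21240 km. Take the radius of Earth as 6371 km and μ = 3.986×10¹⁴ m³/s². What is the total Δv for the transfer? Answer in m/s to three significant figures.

r₁ = 6371 + 232.8 = 6603.8 km = 6.6038×10⁶ m.
r₂ = 6371 + 21240 = 27611 km = 2.7611×10⁷ m.
Transfer ellipse a_t = (r₁ + r₂)/2 = 1.711×10⁷ m.
At r₁: circular v_c1 = √(μ/r₁) = 7769 m/s; transfer-perigee v_p = √[μ(2/r₁ − 1/a_t)] = 9870 m/s.
Δv₁ = v_p − v_c1 = 2101 m/s.
At r₂: circular v_c2 = √(μ/r₂) = 3800 m/s; transfer-apogee v_a = √[μ(2/r₂ − 1/a_t)] = 2361 m/s.
Δv₂ = v_c2 − v_a = 1439 m/s.
Total Δv = Δv₁ + Δv₂ = 3540 m/s.

Δv_total ≈ 3540 m/s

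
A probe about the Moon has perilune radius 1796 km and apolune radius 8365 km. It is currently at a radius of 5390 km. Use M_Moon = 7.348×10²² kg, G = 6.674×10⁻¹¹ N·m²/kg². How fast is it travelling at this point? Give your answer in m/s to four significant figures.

v ≈ 924.3 m/s

μ = GM = 6.674×10⁻¹¹ × 7.348×10²² = 4.904×10¹² m³/s².
Semi-major axis a = (r_p + r_a)/2 = 5080.5 km = 5.080×10⁶ m.
Vis-viva: v² = μ(2/r − 1/a) = 4.904×10¹² × (3.711×10⁻⁷ − 1.968×10⁻⁷) = 8.544×10⁵ m²/s².
v = 924.3 m/s.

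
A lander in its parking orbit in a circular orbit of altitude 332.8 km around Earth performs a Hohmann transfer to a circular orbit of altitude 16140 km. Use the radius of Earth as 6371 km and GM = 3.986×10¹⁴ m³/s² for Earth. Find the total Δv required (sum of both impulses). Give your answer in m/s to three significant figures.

r₁ = 6371 + 332.8 = 6703.8 km = 6.7038×10⁶ m.
r₂ = 6371 + 16140 = 22511 km = 2.2511×10⁷ m.
Transfer ellipse a_t = (r₁ + r₂)/2 = 1.461×10⁷ m.
At r₁: circular v_c1 = √(μ/r₁) = 7711 m/s; transfer-perigee v_p = √[μ(2/r₁ − 1/a_t)] = 9572 m/s.
Δv₁ = v_p − v_c1 = 1861 m/s.
At r₂: circular v_c2 = √(μ/r₂) = 4208 m/s; transfer-apogee v_a = √[μ(2/r₂ − 1/a_t)] = 2851 m/s.
Δv₂ = v_c2 − v_a = 1357 m/s.
Total Δv = Δv₁ + Δv₂ = 3219 m/s.

Δv_total ≈ 3220 m/s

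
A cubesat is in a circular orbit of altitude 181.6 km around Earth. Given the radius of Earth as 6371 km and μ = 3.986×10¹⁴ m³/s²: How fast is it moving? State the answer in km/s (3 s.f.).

v ≈ 7.80 km/s

r = 6371 + 181.6 = 6552.6 km = 6.5526×10⁶ m.
For a circular orbit v = √(μ/r) = √(3.986×10¹⁴ / 6.553×10⁶) = √(6.083×10⁷) = 7799 m/s.
That is 7.799 km/s.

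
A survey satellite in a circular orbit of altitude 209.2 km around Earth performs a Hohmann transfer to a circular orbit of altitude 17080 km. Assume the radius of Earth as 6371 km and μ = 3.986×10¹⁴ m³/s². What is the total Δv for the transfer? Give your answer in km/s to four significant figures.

r₁ = 6371 + 209.2 = 6580.2 km = 6.5802×10⁶ m.
r₂ = 6371 + 17080 = 23451 km = 2.3451×10⁷ m.
Transfer ellipse a_t = (r₁ + r₂)/2 = 1.502×10⁷ m.
At r₁: circular v_c1 = √(μ/r₁) = 7783 m/s; transfer-perigee v_p = √[μ(2/r₁ − 1/a_t)] = 9727 m/s.
Δv₁ = v_p − v_c1 = 1944 m/s.
At r₂: circular v_c2 = √(μ/r₂) = 4123 m/s; transfer-apogee v_a = √[μ(2/r₂ − 1/a_t)] = 2729 m/s.
Δv₂ = v_c2 − v_a = 1394 m/s.
Total Δv = Δv₁ + Δv₂ = 3337 m/s = 3.337 km/s.

Δv_total ≈ 3.337 km/s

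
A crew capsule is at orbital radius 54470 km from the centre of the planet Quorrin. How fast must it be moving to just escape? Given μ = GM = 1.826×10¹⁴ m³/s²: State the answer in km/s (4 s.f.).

v_esc ≈ 2.589 km/s

r = 54470 km = 5.447×10⁷ m.
Escape speed v_esc = √(2μ/r) = √(2 × 1.826×10¹⁴ / 5.447×10⁷) = √(6.705×10⁶) = 2589 m/s.
= 2.589 km/s.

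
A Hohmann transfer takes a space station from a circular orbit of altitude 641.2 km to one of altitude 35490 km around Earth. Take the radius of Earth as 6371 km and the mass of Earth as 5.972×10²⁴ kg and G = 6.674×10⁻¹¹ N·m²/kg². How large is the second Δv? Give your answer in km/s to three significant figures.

μ = GM = 6.674×10⁻¹¹ × 5.972×10²⁴ = 3.986×10¹⁴ m³/s².
r₁ = 6371 + 641.2 = 7012.2 km = 7.0122×10⁶ m.
r₂ = 6371 + 35490 = 41861 km = 4.1861×10⁷ m.
Transfer ellipse a_t = (r₁ + r₂)/2 = 2.444×10⁷ m.
At r₁: circular v_c1 = √(μ/r₁) = 7539 m/s; transfer-perigee v_p = √[μ(2/r₁ − 1/a_t)] = 9868 m/s.
At r₂: circular v_c2 = √(μ/r₂) = 3086 m/s; transfer-apogee v_a = √[μ(2/r₂ − 1/a_t)] = 1653 m/s.
Δv₂ = v_c2 − v_a = 1433 m/s.
= 1.433 km/s.

Δv ≈ 1.43 km/s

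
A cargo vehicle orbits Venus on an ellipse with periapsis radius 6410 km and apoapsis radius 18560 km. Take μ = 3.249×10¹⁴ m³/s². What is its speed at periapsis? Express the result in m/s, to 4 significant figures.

Semi-major axis a = (r_p + r_a)/2 = 12485 km = 1.248×10⁷ m.
Vis-viva: v² = μ(2/r − 1/a) = 3.249×10¹⁴ × (3.120×10⁻⁷ − 8.010×10⁻⁸) = 7.535×10⁷ m²/s².
v = 8680 m/s.

v ≈ 8680 m/s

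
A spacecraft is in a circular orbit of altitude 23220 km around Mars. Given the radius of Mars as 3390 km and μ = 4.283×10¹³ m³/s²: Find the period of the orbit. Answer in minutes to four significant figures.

T ≈ 2196 minutes

r = 3390 + 23220 = 26610 km = 2.6610×10⁷ m.
Kepler's third law: T = 2π√(r³/μ) = 2π√((2.661×10⁷)³ / 4.283×10¹³).
r³/μ = 4.399×10⁸ s², so T = 2π × 2.097×10⁴ = 1.318×10⁵ s.
Converting: 1.318×10⁵ s ÷ 60.00 = 2196 minutes.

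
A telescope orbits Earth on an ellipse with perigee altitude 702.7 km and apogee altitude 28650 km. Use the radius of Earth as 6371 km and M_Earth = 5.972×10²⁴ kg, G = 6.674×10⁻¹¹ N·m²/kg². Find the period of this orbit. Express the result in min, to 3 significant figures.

μ = GM = 6.674×10⁻¹¹ × 5.972×10²⁴ = 3.986×10¹⁴ m³/s².
r_p = 6371 + 702.7 = 7073.7 km = 7.0737×10⁶ m.
r_a = 6371 + 28650 = 35021 km = 3.5021×10⁷ m.
Semi-major axis a = (r_p + r_a)/2 = (7073.7 + 35021)/2 = 21047 km = 2.105×10⁷ m.
By Kepler's third law T = 2π√(a³/μ) = 2π × 4.837×10³ = 3.039×10⁴ s.
= 506.5 min.

T ≈ 506 min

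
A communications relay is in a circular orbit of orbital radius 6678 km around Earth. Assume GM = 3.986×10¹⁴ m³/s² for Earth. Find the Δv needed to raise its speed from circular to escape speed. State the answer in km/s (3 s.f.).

r = 6678 km = 6.678×10⁶ m.
Circular speed v_c = √(μ/r) = 7726 m/s.
Escape speed v_esc = √(2μ/r) = √2 × v_c = 10930 m/s.
Δv = v_esc − v_c = 3200 m/s = 3.200 km/s.

Δv ≈ 3.20 km/s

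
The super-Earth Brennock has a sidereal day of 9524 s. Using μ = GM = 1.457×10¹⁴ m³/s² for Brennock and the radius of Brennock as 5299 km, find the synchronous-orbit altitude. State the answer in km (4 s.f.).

h_sync ≈ 1645 km

A synchronous orbit has period T, so by Kepler's third law a = (μT²/4π²)^(1/3).
μT²/4π² = 1.457×10¹⁴ × (9.524×10³)² / 39.48 = 3.348×10²⁰ m³.
a = 6.944×10⁶ m = 6943.5 km.
Altitude h = a − R = 6943.5 − 5299 = 1644.5 km.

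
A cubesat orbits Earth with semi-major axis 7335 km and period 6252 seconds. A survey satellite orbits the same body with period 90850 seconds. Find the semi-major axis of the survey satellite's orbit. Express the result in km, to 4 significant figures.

Kepler's third law: a³ ∝ T², so a₂ = a₁ (T₂/T₁)^(2/3).
T₂/T₁ = 14.53, (T₂/T₁)^(2/3) = 5.955.
a₂ = 7335 × 5.955 = 43680 km.

a₂ ≈ 43680 km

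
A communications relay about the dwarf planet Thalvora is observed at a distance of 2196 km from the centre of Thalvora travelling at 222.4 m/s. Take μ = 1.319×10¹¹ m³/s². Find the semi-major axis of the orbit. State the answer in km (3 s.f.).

a ≈ 1870 km

r = 2.196×10⁶ m.
Specific orbital energy ε = v²/2 − μ/r = (222.4)²/2 − 1.319×10¹¹/2.196×10⁶ = -3.533×10⁴ J/kg.
Since ε = −μ/(2a), a = −μ/(2ε) = 1.867×10⁶ m = 1866.5 km.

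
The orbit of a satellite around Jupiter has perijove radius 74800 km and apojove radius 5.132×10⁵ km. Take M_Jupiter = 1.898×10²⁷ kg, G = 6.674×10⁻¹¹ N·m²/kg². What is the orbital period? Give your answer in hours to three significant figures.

T ≈ 24.7 hours

μ = GM = 6.674×10⁻¹¹ × 1.898×10²⁷ = 1.267×10¹⁷ m³/s².
Semi-major axis a = (r_p + r_a)/2 = (74800 + 5.1320×10⁵)/2 = 2.9400×10⁵ km = 2.940×10⁸ m.
By Kepler's third law T = 2π√(a³/μ) = 2π × 1.416×10⁴ = 8.899×10⁴ s.
= 24.72 hours.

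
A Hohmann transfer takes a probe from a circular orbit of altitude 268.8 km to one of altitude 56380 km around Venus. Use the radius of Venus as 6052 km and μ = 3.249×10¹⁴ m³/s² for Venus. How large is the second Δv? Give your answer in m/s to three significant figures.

Δv ≈ 1300 m/s

r₁ = 6052 + 268.8 = 6320.8 km = 6.3208×10⁶ m.
r₂ = 6052 + 56380 = 62432 km = 6.2432×10⁷ m.
Transfer ellipse a_t = (r₁ + r₂)/2 = 3.438×10⁷ m.
At r₁: circular v_c1 = √(μ/r₁) = 7169 m/s; transfer-periapsis v_p = √[μ(2/r₁ − 1/a_t)] = 9662 m/s.
At r₂: circular v_c2 = √(μ/r₂) = 2281 m/s; transfer-apoapsis v_a = √[μ(2/r₂ − 1/a_t)] = 978.2 m/s.
Δv₂ = v_c2 − v_a = 1303 m/s.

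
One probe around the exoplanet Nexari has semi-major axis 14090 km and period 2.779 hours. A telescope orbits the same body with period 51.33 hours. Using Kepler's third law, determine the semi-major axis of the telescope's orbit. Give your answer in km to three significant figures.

Kepler's third law: a³ ∝ T², so a₂ = a₁ (T₂/T₁)^(2/3).
T₂/T₁ = 18.47, (T₂/T₁)^(2/3) = 6.987.
a₂ = 14090 × 6.987 = 98450 km.

a₂ ≈ 98500 km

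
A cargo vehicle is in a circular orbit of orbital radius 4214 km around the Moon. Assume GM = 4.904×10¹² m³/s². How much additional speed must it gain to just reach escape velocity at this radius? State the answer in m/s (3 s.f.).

r = 4214 km = 4.214×10⁶ m.
Circular speed v_c = √(μ/r) = 1079 m/s.
Escape speed v_esc = √(2μ/r) = √2 × v_c = 1526 m/s.
Δv = v_esc − v_c = 446.8 m/s.

Δv ≈ 447 m/s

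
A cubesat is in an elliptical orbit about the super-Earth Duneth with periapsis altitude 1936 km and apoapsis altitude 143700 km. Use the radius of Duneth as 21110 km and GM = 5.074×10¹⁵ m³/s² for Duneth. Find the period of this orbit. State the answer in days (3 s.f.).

r_p = 21110 + 1936 = 23046 km = 2.3046×10⁷ m.
r_a = 21110 + 143700 = 164810 km = 1.6481×10⁸ m.
Semi-major axis a = (r_p + r_a)/2 = (23046 + 1.6481×10⁵)/2 = 93928 km = 9.393×10⁷ m.
By Kepler's third law T = 2π√(a³/μ) = 2π × 1.278×10⁴ = 8.030×10⁴ s.
= 0.9294 days.

T ≈ 0.929 days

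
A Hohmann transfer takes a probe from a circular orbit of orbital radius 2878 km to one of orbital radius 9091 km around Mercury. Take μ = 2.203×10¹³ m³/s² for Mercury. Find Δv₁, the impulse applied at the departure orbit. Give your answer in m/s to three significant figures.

r₁ = 2878 km = 2.878×10⁶ m.
r₂ = 9091 km = 9.091×10⁶ m.
Transfer ellipse a_t = (r₁ + r₂)/2 = 5.984×10⁶ m.
At r₁: circular v_c1 = √(μ/r₁) = 2767 m/s; transfer-periherm v_p = √[μ(2/r₁ − 1/a_t)] = 3410 m/s.
Δv₁ = v_p − v_c1 = 643.3 m/s.

Δv ≈ 643 m/s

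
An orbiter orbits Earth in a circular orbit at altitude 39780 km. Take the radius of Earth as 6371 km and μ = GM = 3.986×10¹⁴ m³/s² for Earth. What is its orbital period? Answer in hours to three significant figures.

r = 6371 + 39780 = 46151 km = 4.6151×10⁷ m.
Kepler's third law: T = 2π√(r³/μ) = 2π√((4.615×10⁷)³ / 3.986×10¹⁴).
r³/μ = 2.466×10⁸ s², so T = 2π × 1.570×10⁴ = 9.867×10⁴ s.
Converting: 9.867×10⁴ s ÷ 3600 = 27.41 hours.

T ≈ 27.4 hours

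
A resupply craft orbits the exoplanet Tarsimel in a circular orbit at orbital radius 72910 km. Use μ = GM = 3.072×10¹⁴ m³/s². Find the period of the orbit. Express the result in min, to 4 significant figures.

r = 72910 km = 7.291×10⁷ m.
Kepler's third law: T = 2π√(r³/μ) = 2π√((7.291×10⁷)³ / 3.072×10¹⁴).
r³/μ = 1.262×10⁹ s², so T = 2π × 3.552×10⁴ = 2.232×10⁵ s.
Converting: 2.232×10⁵ s ÷ 60.00 = 3720 min.

T ≈ 3720 min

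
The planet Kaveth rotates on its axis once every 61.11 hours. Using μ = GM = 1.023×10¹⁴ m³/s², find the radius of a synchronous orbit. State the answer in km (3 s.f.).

T = 61.11 hours = 2.200×10⁵ s.
A synchronous orbit has period T, so by Kepler's third law a = (μT²/4π²)^(1/3).
μT²/4π² = 1.023×10¹⁴ × (2.200×10⁵)² / 39.48 = 1.254×10²³ m³.
a = 5.006×10⁷ m = 50055 km.

r_sync ≈ 50100 km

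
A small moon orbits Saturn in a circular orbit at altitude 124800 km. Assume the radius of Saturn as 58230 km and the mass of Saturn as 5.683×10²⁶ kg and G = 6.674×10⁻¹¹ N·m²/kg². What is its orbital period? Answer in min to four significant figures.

T ≈ 1331 min

μ = GM = 6.674×10⁻¹¹ × 5.683×10²⁶ = 3.793×10¹⁶ m³/s².
r = 58230 + 124800 = 183030 km = 1.8303×10⁸ m.
Kepler's third law: T = 2π√(r³/μ) = 2π√((1.830×10⁸)³ / 3.793×10¹⁶).
r³/μ = 1.617×10⁸ s², so T = 2π × 1.271×10⁴ = 7.989×10⁴ s.
Converting: 7.989×10⁴ s ÷ 60.00 = 1331 min.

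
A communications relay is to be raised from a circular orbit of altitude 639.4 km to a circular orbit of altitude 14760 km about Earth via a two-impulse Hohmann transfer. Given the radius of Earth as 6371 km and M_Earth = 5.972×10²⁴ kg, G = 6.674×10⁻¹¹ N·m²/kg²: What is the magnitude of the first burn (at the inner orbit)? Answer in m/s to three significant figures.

μ = GM = 6.674×10⁻¹¹ × 5.972×10²⁴ = 3.986×10¹⁴ m³/s².
r₁ = 6371 + 639.4 = 7010.4 km = 7.0104×10⁶ m.
r₂ = 6371 + 14760 = 21131 km = 2.1131×10⁷ m.
Transfer ellipse a_t = (r₁ + r₂)/2 = 1.407×10⁷ m.
At r₁: circular v_c1 = √(μ/r₁) = 7540 m/s; transfer-perigee v_p = √[μ(2/r₁ − 1/a_t)] = 9240 m/s.
Δv₁ = v_p − v_c1 = 1700 m/s.

Δv ≈ 1700 m/s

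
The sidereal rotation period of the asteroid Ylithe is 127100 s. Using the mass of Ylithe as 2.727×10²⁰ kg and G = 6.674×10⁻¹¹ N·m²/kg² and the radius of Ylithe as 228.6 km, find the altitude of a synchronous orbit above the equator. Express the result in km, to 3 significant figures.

μ = GM = 6.674×10⁻¹¹ × 2.727×10²⁰ = 1.820×10¹⁰ m³/s².
A synchronous orbit has period T, so by Kepler's third law a = (μT²/4π²)^(1/3).
μT²/4π² = 1.820×10¹⁰ × (1.271×10⁵)² / 39.48 = 7.447×10¹⁸ m³.
a = 1.953×10⁶ m = 1952.8 km.
Altitude h = a − R = 1952.8 − 228.6 = 1724.2 km.

h_sync ≈ 1720 km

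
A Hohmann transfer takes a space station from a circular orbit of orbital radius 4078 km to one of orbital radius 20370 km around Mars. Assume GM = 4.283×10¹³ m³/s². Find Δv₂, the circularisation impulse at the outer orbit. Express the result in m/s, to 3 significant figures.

Δv ≈ 613 m/s

r₁ = 4078 km = 4.078×10⁶ m.
r₂ = 20370 km = 2.037×10⁷ m.
Transfer ellipse a_t = (r₁ + r₂)/2 = 1.222×10⁷ m.
At r₁: circular v_c1 = √(μ/r₁) = 3241 m/s; transfer-periapsis v_p = √[μ(2/r₁ − 1/a_t)] = 4183 m/s.
At r₂: circular v_c2 = √(μ/r₂) = 1450 m/s; transfer-apoapsis v_a = √[μ(2/r₂ − 1/a_t)] = 837.5 m/s.
Δv₂ = v_c2 − v_a = 612.5 m/s.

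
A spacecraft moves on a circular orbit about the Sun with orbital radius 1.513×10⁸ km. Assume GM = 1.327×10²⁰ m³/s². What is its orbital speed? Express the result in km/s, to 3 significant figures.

r = 1.513×10⁸ km = 1.513×10¹¹ m.
For a circular orbit v = √(μ/r) = √(1.327×10²⁰ / 1.513×10¹¹) = √(8.771×10⁸) = 29620 m/s.
That is 29.62 km/s.

v ≈ 29.6 km/s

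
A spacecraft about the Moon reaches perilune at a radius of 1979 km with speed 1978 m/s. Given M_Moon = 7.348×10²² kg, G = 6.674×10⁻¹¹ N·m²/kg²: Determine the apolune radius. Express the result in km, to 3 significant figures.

μ = GM = 6.674×10⁻¹¹ × 7.348×10²² = 4.904×10¹² m³/s².
r_p = 1.979×10⁶ m.
Specific energy ε = v²/2 − μ/r = -5.218×10⁵ J/kg, so a = −μ/(2ε) = 4.699×10⁶ m.
The apsides satisfy r_p + r_a = 2a, so the apolune radius is 2a − r_p = 7.419×10⁶ m = 7419.3 km.

apolune radius ≈ 7420 km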